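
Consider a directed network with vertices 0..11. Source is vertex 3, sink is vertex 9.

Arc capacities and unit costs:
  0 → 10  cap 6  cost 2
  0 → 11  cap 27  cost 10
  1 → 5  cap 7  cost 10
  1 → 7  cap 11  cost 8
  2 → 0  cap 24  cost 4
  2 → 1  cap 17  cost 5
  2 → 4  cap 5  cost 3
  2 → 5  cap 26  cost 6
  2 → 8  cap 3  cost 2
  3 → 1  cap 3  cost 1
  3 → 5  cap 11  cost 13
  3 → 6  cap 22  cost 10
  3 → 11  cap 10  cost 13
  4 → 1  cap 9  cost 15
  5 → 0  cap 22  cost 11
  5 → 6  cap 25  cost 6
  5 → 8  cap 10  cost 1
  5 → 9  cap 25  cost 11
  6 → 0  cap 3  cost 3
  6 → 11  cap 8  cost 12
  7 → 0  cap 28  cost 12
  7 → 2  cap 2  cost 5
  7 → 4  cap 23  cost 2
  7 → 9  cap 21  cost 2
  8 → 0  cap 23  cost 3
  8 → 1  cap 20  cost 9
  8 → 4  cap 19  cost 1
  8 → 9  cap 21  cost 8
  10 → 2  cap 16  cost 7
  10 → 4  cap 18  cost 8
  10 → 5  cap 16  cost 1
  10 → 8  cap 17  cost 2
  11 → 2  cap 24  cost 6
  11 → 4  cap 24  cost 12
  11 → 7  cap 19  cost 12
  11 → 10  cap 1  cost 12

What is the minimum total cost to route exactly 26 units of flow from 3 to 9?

shortest-cost path #1: 3→1→7→9 push 3 @ unit cost 11 (adds 33)
shortest-cost path #2: 3→5→8→9 push 10 @ unit cost 22 (adds 220)
shortest-cost path #3: 3→5→9 push 1 @ unit cost 24 (adds 24)
shortest-cost path #4: 3→6→0→10→8→9 push 3 @ unit cost 25 (adds 75)
shortest-cost path #5: 3→11→7→9 push 9 @ unit cost 27 (adds 243)
total cost = 595

Minimum cost for 26 units: 595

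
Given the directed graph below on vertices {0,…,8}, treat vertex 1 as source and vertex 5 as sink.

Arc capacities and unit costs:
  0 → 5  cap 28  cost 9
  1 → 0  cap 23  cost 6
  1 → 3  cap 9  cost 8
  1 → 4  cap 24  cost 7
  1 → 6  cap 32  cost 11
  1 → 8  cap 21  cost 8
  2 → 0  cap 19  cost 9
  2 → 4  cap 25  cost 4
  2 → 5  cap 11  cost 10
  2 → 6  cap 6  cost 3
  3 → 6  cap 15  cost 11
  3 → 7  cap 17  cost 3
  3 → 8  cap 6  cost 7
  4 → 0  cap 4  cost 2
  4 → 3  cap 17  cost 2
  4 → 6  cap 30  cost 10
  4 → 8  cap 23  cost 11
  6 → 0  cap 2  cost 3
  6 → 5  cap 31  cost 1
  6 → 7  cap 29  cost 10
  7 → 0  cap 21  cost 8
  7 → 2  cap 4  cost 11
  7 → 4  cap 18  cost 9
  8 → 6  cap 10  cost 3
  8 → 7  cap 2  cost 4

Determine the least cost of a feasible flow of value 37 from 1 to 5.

Minimum cost for 37 units: 462

shortest-cost path #1: 1→6→5 push 31 @ unit cost 12 (adds 372)
shortest-cost path #2: 1→0→5 push 6 @ unit cost 15 (adds 90)
total cost = 462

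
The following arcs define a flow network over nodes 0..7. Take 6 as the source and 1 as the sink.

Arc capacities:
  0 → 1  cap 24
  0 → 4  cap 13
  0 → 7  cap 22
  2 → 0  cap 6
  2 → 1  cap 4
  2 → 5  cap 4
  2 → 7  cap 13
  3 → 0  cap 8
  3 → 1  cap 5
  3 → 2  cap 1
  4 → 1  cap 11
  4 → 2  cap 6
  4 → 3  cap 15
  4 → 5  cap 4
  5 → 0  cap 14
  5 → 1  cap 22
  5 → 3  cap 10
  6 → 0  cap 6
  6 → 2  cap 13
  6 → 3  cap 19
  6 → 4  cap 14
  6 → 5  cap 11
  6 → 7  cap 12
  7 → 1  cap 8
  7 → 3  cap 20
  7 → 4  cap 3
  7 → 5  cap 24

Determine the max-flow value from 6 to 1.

augment #1: 6→0→1 bottleneck 6, total now 6
augment #2: 6→2→1 bottleneck 4, total now 10
augment #3: 6→3→1 bottleneck 5, total now 15
augment #4: 6→4→1 bottleneck 11, total now 26
augment #5: 6→5→1 bottleneck 11, total now 37
augment #6: 6→7→1 bottleneck 8, total now 45
augment #7: 6→2→0→1 bottleneck 6, total now 51
augment #8: 6→2→5→1 bottleneck 3, total now 54
augment #9: 6→3→0→1 bottleneck 8, total now 62
augment #10: 6→4→5→1 bottleneck 3, total now 65
augment #11: 6→7→5→1 bottleneck 4, total now 69
augment #12: 6→3→2→5→1 bottleneck 1, total now 70

Maximum flow value: 70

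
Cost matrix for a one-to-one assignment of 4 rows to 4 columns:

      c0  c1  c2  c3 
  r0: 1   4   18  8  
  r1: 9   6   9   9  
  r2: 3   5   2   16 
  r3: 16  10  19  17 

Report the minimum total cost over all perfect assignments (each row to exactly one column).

Minimum assignment cost: 22

optimal assignment: row0→col0 (cost 1), row1→col3 (cost 9), row2→col2 (cost 2), row3→col1 (cost 10)
total = 1 + 9 + 2 + 10 = 22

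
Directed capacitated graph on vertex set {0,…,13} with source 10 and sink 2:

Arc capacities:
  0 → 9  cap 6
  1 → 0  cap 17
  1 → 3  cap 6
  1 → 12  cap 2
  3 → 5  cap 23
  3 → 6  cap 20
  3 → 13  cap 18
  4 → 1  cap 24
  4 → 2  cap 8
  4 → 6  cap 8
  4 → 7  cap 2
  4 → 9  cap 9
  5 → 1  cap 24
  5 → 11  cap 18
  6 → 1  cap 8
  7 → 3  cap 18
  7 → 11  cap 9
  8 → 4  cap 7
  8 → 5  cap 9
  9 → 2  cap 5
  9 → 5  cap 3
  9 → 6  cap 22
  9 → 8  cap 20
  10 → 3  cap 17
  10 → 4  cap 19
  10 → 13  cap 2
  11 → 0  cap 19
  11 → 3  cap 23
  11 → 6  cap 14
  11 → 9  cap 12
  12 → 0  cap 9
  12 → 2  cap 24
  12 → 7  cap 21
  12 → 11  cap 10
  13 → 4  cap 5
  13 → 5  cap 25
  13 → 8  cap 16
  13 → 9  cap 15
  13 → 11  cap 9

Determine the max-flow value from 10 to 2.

augment #1: 10→4→2 bottleneck 8, total now 8
augment #2: 10→4→9→2 bottleneck 5, total now 13
augment #3: 10→4→1→12→2 bottleneck 2, total now 15

Maximum flow value: 15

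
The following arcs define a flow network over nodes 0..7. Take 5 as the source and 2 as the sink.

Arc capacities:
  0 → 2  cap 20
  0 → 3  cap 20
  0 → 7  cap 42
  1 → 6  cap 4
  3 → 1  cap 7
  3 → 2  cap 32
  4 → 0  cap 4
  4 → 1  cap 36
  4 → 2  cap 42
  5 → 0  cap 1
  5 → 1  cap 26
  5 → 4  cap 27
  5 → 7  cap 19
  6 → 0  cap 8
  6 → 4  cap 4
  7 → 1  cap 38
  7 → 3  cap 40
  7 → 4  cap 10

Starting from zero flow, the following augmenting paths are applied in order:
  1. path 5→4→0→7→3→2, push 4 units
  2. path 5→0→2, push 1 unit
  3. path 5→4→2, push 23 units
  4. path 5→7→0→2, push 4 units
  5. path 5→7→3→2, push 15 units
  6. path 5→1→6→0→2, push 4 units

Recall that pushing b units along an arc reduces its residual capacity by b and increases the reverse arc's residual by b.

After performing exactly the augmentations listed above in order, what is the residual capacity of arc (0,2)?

after path 1 (5→4→0→7→3→2, push 4): res(0,2)=20
after path 2 (5→0→2, push 1): res(0,2)=19
after path 3 (5→4→2, push 23): res(0,2)=19
after path 4 (5→7→0→2, push 4): res(0,2)=15
after path 5 (5→7→3→2, push 15): res(0,2)=15
after path 6 (5→1→6→0→2, push 4): res(0,2)=11

Residual capacity of (0,2): 11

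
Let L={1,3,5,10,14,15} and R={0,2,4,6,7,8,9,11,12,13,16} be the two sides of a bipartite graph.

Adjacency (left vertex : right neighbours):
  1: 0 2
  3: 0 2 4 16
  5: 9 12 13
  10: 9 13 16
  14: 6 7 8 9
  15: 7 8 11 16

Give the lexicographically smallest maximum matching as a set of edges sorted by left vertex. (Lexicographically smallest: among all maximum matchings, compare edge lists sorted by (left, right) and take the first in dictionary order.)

|M| = 6 (so the lex-smallest maximum matching has 6 edges)
process left vertices in ascending order; for each, take the smallest-labelled available neighbour that still permits 6 edges overall, or leave it unmatched if none does
lex-smallest matching: {1-0, 3-2, 5-9, 10-13, 14-6, 15-7}

Lex-smallest maximum matching: {(1,0), (3,2), (5,9), (10,13), (14,6), (15,7)}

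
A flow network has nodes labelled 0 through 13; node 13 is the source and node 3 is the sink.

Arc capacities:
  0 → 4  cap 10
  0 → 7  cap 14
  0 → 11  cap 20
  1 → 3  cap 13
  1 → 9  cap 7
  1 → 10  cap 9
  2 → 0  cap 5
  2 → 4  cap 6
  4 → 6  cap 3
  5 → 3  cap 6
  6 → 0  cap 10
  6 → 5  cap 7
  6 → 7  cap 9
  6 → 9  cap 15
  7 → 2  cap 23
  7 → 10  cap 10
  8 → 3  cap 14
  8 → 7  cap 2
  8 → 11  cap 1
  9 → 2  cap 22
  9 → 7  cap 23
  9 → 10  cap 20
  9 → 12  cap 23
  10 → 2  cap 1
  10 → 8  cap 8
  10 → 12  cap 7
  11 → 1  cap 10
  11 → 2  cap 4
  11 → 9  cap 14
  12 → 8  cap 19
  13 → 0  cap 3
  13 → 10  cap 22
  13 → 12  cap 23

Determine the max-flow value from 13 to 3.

Maximum flow value: 21

augment #1: 13→10→8→3 bottleneck 8, total now 8
augment #2: 13→12→8→3 bottleneck 6, total now 14
augment #3: 13→0→11→1→3 bottleneck 3, total now 17
augment #4: 13→12→8→11→1→3 bottleneck 1, total now 18
augment #5: 13→10→2→0→11→1→3 bottleneck 1, total now 19
augment #6: 13→12→8→7→2→0→11→1→3 bottleneck 2, total now 21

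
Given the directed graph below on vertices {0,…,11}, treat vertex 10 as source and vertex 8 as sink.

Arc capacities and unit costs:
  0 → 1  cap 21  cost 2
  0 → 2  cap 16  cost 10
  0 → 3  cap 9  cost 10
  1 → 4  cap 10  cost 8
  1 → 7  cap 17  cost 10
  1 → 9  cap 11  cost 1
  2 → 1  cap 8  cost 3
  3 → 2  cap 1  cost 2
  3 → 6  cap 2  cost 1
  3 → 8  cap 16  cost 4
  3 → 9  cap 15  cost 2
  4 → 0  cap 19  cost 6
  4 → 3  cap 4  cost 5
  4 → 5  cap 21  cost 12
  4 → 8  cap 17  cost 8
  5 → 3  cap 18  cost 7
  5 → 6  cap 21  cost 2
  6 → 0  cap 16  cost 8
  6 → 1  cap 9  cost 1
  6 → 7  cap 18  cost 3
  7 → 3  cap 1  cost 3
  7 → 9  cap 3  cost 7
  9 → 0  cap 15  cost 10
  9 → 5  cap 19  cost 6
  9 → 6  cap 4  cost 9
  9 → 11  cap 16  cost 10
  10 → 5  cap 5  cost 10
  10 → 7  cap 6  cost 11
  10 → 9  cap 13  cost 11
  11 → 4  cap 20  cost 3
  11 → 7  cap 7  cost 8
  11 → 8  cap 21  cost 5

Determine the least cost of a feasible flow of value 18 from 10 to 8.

shortest-cost path #1: 10→7→3→8 push 1 @ unit cost 18 (adds 18)
shortest-cost path #2: 10→5→3→8 push 5 @ unit cost 21 (adds 105)
shortest-cost path #3: 10→9→11→8 push 12 @ unit cost 26 (adds 312)
total cost = 435

Minimum cost for 18 units: 435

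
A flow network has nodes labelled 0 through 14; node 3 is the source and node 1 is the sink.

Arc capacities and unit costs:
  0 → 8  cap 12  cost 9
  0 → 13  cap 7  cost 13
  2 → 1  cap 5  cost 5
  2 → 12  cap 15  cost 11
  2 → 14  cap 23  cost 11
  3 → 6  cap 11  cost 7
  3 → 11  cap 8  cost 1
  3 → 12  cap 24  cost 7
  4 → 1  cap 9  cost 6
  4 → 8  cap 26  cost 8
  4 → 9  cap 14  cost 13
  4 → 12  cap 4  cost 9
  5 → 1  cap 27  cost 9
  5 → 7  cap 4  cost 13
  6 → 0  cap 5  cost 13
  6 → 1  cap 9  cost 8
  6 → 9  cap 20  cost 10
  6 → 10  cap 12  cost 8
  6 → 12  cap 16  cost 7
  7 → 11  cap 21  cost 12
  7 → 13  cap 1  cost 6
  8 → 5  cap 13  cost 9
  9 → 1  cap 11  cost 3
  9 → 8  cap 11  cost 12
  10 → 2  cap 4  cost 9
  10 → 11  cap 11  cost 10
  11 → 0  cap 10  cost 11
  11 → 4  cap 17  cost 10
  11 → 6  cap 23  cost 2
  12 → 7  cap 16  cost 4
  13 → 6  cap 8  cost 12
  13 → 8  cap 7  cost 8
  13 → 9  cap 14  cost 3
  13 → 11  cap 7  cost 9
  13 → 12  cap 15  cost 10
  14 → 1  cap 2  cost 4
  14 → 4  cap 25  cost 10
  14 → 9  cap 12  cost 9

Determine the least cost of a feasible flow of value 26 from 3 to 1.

shortest-cost path #1: 3→11→6→1 push 8 @ unit cost 11 (adds 88)
shortest-cost path #2: 3→6→1 push 1 @ unit cost 15 (adds 15)
shortest-cost path #3: 3→6→9→1 push 10 @ unit cost 20 (adds 200)
shortest-cost path #4: 3→12→7→13→9→1 push 1 @ unit cost 23 (adds 23)
shortest-cost path #5: 3→12→7→11→4→1 push 6 @ unit cost 39 (adds 234)
total cost = 560

Minimum cost for 26 units: 560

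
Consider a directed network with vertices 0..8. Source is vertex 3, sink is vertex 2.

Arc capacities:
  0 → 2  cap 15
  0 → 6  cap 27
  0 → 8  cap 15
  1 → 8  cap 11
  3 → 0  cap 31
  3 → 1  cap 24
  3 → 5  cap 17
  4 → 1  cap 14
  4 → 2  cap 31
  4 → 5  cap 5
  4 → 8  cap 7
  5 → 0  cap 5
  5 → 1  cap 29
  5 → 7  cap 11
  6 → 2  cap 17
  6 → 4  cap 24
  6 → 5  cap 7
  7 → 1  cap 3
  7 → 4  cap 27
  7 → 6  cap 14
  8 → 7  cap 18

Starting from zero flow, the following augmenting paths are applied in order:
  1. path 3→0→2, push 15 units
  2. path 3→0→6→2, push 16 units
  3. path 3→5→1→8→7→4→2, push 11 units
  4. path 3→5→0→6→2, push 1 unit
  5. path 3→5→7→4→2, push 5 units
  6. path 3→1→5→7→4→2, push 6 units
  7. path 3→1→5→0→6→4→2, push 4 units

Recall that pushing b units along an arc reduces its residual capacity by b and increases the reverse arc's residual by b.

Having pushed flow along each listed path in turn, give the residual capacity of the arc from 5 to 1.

after path 1 (3→0→2, push 15): res(5,1)=29
after path 2 (3→0→6→2, push 16): res(5,1)=29
after path 3 (3→5→1→8→7→4→2, push 11): res(5,1)=18
after path 4 (3→5→0→6→2, push 1): res(5,1)=18
after path 5 (3→5→7→4→2, push 5): res(5,1)=18
after path 6 (3→1→5→7→4→2, push 6): res(5,1)=24
after path 7 (3→1→5→0→6→4→2, push 4): res(5,1)=28

Residual capacity of (5,1): 28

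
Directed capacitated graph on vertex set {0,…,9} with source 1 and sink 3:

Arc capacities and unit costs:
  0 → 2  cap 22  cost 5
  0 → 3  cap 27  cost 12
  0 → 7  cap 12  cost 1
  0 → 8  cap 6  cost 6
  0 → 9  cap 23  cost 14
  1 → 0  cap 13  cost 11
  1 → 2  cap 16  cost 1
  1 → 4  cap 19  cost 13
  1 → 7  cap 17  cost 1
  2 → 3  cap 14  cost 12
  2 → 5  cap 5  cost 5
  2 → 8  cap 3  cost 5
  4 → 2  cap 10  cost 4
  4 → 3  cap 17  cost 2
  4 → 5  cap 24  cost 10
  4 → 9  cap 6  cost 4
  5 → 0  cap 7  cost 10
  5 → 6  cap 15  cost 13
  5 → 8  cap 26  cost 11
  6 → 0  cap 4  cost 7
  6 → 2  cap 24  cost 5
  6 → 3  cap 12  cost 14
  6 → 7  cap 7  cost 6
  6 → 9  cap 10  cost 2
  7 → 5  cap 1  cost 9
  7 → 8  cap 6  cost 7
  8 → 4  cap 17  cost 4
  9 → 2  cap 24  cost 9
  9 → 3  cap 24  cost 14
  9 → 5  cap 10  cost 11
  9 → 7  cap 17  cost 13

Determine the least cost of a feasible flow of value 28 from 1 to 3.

shortest-cost path #1: 1→2→8→4→3 push 3 @ unit cost 12 (adds 36)
shortest-cost path #2: 1→2→3 push 13 @ unit cost 13 (adds 169)
shortest-cost path #3: 1→7→8→4→3 push 6 @ unit cost 14 (adds 84)
shortest-cost path #4: 1→4→3 push 6 @ unit cost 15 (adds 90)
total cost = 379

Minimum cost for 28 units: 379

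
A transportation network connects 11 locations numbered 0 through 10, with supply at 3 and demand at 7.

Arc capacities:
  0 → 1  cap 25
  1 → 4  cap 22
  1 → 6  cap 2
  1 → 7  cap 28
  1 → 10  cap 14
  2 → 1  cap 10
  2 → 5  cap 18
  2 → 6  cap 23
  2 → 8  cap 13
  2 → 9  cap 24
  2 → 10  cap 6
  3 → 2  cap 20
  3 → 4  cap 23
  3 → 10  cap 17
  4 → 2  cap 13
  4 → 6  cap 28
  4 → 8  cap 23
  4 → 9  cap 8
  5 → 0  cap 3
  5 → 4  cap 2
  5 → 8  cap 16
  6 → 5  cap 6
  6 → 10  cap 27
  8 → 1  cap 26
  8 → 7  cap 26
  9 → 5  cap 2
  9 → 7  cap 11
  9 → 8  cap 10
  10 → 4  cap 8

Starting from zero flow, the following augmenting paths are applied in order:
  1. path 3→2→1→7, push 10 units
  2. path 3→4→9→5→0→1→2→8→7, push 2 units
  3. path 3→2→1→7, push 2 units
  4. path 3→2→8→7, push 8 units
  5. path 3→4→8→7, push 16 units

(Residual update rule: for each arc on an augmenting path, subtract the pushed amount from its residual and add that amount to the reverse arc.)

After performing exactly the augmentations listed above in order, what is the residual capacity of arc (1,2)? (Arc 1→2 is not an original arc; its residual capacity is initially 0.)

Residual capacity of (1,2): 10

after path 1 (3→2→1→7, push 10): res(1,2)=10
after path 2 (3→4→9→5→0→1→2→8→7, push 2): res(1,2)=8
after path 3 (3→2→1→7, push 2): res(1,2)=10
after path 4 (3→2→8→7, push 8): res(1,2)=10
after path 5 (3→4→8→7, push 16): res(1,2)=10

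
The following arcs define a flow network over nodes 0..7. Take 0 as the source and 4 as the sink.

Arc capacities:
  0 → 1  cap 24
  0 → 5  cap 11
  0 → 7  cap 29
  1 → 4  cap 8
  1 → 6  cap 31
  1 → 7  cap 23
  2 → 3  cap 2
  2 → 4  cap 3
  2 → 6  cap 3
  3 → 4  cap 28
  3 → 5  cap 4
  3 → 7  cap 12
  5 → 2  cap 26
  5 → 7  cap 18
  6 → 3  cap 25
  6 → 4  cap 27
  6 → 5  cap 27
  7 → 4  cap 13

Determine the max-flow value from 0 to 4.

augment #1: 0→1→4 bottleneck 8, total now 8
augment #2: 0→7→4 bottleneck 13, total now 21
augment #3: 0→1→6→4 bottleneck 16, total now 37
augment #4: 0→5→2→4 bottleneck 3, total now 40
augment #5: 0→5→2→3→4 bottleneck 2, total now 42
augment #6: 0→5→2→6→4 bottleneck 3, total now 45

Maximum flow value: 45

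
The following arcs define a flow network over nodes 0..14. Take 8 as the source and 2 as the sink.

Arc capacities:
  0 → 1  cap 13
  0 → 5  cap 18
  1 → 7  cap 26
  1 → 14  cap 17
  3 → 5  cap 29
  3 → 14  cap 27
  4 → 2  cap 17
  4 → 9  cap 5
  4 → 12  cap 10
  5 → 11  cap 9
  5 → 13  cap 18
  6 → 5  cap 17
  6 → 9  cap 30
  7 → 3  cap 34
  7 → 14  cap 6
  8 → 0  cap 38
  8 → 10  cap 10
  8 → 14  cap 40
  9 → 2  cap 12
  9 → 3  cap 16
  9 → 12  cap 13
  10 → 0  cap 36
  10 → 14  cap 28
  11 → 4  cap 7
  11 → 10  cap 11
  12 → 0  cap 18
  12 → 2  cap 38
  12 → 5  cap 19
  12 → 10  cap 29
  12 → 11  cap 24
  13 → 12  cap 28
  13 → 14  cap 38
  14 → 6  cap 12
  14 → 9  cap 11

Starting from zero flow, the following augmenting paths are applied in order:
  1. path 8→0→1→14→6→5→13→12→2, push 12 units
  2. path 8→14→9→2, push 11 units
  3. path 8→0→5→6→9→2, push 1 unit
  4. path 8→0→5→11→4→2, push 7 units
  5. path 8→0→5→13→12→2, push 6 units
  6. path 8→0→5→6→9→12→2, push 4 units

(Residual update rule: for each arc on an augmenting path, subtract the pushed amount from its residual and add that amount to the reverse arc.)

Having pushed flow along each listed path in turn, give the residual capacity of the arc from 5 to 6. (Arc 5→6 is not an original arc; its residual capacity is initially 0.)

Residual capacity of (5,6): 7

after path 1 (8→0→1→14→6→5→13→12→2, push 12): res(5,6)=12
after path 2 (8→14→9→2, push 11): res(5,6)=12
after path 3 (8→0→5→6→9→2, push 1): res(5,6)=11
after path 4 (8→0→5→11→4→2, push 7): res(5,6)=11
after path 5 (8→0→5→13→12→2, push 6): res(5,6)=11
after path 6 (8→0→5→6→9→12→2, push 4): res(5,6)=7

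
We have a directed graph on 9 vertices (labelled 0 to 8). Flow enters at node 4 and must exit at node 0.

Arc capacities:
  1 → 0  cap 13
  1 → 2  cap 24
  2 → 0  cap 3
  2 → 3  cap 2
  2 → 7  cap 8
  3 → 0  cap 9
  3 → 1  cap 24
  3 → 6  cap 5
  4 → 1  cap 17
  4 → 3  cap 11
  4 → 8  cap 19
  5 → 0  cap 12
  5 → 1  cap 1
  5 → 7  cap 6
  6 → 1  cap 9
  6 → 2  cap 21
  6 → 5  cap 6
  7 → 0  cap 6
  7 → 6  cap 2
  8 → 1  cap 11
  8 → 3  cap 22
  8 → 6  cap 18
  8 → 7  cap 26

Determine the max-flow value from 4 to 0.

augment #1: 4→1→0 bottleneck 13, total now 13
augment #2: 4→3→0 bottleneck 9, total now 22
augment #3: 4→1→2→0 bottleneck 3, total now 25
augment #4: 4→8→7→0 bottleneck 6, total now 31
augment #5: 4→3→6→5→0 bottleneck 2, total now 33
augment #6: 4→8→6→5→0 bottleneck 4, total now 37

Maximum flow value: 37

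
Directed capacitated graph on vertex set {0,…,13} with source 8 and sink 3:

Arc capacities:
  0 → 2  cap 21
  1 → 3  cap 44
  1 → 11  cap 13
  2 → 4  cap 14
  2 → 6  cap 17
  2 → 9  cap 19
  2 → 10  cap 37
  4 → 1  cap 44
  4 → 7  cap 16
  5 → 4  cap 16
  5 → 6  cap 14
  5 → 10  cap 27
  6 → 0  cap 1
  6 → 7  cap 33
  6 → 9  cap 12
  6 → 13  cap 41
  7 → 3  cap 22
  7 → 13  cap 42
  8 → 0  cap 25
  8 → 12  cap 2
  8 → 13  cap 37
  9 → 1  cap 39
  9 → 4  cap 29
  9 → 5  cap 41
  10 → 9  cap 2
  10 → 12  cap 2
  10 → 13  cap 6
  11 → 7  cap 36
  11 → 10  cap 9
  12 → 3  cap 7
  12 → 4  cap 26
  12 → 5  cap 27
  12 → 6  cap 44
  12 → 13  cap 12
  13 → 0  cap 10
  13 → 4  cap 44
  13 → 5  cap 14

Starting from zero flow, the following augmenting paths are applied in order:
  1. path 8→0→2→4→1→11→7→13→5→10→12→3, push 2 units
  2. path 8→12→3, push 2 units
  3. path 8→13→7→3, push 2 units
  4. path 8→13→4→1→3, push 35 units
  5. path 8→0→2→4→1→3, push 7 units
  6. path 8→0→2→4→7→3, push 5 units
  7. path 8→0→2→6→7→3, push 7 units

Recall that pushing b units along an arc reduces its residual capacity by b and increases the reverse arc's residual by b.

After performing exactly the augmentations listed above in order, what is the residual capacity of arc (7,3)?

after path 1 (8→0→2→4→1→11→7→13→5→10→12→3, push 2): res(7,3)=22
after path 2 (8→12→3, push 2): res(7,3)=22
after path 3 (8→13→7→3, push 2): res(7,3)=20
after path 4 (8→13→4→1→3, push 35): res(7,3)=20
after path 5 (8→0→2→4→1→3, push 7): res(7,3)=20
after path 6 (8→0→2→4→7→3, push 5): res(7,3)=15
after path 7 (8→0→2→6→7→3, push 7): res(7,3)=8

Residual capacity of (7,3): 8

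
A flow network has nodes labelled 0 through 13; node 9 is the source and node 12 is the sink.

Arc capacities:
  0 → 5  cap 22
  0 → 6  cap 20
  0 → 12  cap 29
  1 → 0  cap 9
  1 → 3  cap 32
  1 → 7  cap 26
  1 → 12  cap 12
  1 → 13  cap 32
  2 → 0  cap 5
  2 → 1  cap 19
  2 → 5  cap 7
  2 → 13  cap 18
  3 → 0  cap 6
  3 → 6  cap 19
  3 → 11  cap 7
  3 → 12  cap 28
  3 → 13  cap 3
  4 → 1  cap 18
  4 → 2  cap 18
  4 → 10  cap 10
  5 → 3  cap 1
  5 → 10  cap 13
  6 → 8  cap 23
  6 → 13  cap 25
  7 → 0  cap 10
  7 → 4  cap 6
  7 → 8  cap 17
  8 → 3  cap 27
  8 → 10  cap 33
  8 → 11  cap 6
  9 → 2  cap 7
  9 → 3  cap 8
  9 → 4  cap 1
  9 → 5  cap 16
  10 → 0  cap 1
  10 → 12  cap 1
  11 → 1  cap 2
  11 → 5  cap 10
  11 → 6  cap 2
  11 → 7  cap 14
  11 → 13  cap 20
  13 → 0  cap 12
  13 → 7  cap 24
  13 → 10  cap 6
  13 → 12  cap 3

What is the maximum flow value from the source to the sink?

augment #1: 9→3→12 bottleneck 8, total now 8
augment #2: 9→2→0→12 bottleneck 5, total now 13
augment #3: 9→2→1→12 bottleneck 2, total now 15
augment #4: 9→4→1→12 bottleneck 1, total now 16
augment #5: 9→5→3→12 bottleneck 1, total now 17
augment #6: 9→5→10→12 bottleneck 1, total now 18
augment #7: 9→5→10→0→12 bottleneck 1, total now 19

Maximum flow value: 19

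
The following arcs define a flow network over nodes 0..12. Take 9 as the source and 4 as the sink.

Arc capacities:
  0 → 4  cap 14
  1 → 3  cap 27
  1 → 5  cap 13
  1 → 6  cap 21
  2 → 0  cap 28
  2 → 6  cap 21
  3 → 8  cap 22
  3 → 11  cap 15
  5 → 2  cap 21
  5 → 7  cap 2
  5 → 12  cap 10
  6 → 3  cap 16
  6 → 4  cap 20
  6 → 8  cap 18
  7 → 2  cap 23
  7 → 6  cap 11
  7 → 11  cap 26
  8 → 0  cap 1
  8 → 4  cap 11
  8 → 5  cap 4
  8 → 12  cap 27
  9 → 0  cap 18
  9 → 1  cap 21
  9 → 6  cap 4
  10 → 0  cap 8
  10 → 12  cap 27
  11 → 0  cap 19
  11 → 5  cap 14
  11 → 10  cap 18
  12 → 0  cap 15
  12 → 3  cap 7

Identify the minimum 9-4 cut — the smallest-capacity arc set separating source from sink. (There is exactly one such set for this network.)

Min-cut arcs: {(0,4), (9,1), (9,6)} (total capacity 39)

augment #1: 9→0→4 push 14
augment #2: 9→6→4 push 4
augment #3: 9→1→6→4 push 16
augment #4: 9→1→3→8→4 push 5
max flow = 39; residual-reachable set from 9 gives S-side
cut edges (S→T): {(0,4), (9,1), (9,6)} total cap 39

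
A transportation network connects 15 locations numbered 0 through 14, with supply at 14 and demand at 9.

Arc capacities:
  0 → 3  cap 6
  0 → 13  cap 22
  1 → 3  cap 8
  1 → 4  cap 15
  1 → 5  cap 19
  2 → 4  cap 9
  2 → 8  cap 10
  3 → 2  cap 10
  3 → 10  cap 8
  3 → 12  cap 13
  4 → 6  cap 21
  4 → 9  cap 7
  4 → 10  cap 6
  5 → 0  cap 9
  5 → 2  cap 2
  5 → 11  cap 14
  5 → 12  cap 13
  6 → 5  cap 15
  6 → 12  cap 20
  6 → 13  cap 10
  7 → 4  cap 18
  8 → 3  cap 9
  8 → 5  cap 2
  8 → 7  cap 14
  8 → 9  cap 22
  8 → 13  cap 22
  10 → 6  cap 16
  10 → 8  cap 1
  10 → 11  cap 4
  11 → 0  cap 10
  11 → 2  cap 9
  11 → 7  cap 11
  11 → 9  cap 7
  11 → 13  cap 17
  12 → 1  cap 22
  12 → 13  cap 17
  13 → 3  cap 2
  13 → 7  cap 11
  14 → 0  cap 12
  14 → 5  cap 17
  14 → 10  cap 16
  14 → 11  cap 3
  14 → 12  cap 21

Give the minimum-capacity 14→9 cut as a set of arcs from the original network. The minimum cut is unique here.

augment #1: 14→11→9 push 3
augment #2: 14→5→11→9 push 4
augment #3: 14→10→8→9 push 1
augment #4: 14→5→2→4→9 push 2
augment #5: 14→12→1→4→9 push 5
augment #6: 14→0→3→2→8→9 push 6
augment #7: 14→5→11→2→8→9 push 4
max flow = 25; residual-reachable set from 14 gives S-side
cut edges (S→T): {(2,8), (4,9), (10,8), (11,9)} total cap 25

Min-cut arcs: {(2,8), (4,9), (10,8), (11,9)} (total capacity 25)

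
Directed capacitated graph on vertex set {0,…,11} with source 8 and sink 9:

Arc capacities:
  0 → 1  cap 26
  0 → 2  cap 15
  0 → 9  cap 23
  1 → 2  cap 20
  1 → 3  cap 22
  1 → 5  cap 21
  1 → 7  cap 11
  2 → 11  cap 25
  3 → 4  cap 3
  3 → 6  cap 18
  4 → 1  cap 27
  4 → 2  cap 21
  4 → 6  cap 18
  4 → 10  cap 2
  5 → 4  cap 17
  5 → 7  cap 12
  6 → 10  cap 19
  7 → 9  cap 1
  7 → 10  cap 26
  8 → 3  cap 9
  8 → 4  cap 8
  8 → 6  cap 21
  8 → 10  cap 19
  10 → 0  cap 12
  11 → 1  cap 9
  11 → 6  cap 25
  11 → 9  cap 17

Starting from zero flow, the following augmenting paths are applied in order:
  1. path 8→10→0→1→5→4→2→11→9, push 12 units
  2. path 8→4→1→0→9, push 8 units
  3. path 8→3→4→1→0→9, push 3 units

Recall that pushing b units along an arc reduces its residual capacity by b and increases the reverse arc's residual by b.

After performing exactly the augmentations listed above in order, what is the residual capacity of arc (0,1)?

Residual capacity of (0,1): 25

after path 1 (8→10→0→1→5→4→2→11→9, push 12): res(0,1)=14
after path 2 (8→4→1→0→9, push 8): res(0,1)=22
after path 3 (8→3→4→1→0→9, push 3): res(0,1)=25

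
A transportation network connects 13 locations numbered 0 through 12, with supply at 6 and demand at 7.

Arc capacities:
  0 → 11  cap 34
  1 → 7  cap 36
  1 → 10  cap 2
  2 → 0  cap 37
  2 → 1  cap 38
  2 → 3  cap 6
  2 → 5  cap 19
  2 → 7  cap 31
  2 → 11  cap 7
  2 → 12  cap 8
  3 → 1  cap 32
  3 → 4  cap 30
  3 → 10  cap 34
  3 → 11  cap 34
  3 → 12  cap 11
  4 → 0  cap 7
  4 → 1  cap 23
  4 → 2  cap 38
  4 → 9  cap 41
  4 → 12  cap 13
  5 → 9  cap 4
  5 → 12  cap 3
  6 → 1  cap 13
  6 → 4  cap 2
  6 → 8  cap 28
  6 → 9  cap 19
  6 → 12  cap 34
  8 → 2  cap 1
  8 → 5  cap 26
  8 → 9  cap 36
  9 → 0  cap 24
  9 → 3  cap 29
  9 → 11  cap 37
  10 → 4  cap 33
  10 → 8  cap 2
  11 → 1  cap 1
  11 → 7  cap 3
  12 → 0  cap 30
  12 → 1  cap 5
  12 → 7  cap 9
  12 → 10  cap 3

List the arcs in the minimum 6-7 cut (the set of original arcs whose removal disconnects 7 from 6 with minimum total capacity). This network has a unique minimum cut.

Min-cut arcs: {(6,1), (6,4), (8,2), (9,3), (11,1), (11,7), (12,1), (12,7), (12,10)} (total capacity 66)

augment #1: 6→1→7 push 13
augment #2: 6→12→7 push 9
augment #3: 6→4→1→7 push 2
augment #4: 6→8→2→7 push 1
augment #5: 6→9→11→7 push 3
augment #6: 6→12→1→7 push 5
augment #7: 6→9→3→1→7 push 16
augment #8: 6→12→10→4→2→7 push 3
augment #9: 6→8→9→3→4→2→7 push 13
augment #10: 6→8→9→11→1→4→2→7 push 1
max flow = 66; residual-reachable set from 6 gives S-side
cut edges (S→T): {(6,1), (6,4), (8,2), (9,3), (11,1), (11,7), (12,1), (12,7), (12,10)} total cap 66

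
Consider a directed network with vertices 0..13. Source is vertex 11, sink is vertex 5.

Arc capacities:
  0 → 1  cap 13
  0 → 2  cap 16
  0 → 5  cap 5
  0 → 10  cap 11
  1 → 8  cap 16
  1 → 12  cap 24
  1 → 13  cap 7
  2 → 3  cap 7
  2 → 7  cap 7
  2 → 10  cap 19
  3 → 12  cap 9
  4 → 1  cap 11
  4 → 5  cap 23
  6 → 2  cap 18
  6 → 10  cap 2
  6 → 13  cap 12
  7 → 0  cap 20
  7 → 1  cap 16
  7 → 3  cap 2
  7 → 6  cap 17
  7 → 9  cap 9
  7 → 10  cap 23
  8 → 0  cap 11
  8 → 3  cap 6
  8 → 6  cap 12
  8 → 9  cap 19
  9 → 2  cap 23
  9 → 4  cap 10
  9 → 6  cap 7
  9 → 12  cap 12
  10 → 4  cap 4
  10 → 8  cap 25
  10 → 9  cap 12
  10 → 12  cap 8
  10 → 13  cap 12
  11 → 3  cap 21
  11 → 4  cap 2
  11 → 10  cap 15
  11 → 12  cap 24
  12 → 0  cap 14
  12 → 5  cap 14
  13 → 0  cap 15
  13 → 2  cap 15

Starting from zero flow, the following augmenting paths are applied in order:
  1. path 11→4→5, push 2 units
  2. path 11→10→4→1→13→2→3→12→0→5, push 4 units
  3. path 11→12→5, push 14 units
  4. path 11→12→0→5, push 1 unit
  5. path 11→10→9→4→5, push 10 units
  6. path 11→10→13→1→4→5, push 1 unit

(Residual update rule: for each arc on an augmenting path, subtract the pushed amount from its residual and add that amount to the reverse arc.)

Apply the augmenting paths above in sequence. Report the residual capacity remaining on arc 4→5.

Residual capacity of (4,5): 10

after path 1 (11→4→5, push 2): res(4,5)=21
after path 2 (11→10→4→1→13→2→3→12→0→5, push 4): res(4,5)=21
after path 3 (11→12→5, push 14): res(4,5)=21
after path 4 (11→12→0→5, push 1): res(4,5)=21
after path 5 (11→10→9→4→5, push 10): res(4,5)=11
after path 6 (11→10→13→1→4→5, push 1): res(4,5)=10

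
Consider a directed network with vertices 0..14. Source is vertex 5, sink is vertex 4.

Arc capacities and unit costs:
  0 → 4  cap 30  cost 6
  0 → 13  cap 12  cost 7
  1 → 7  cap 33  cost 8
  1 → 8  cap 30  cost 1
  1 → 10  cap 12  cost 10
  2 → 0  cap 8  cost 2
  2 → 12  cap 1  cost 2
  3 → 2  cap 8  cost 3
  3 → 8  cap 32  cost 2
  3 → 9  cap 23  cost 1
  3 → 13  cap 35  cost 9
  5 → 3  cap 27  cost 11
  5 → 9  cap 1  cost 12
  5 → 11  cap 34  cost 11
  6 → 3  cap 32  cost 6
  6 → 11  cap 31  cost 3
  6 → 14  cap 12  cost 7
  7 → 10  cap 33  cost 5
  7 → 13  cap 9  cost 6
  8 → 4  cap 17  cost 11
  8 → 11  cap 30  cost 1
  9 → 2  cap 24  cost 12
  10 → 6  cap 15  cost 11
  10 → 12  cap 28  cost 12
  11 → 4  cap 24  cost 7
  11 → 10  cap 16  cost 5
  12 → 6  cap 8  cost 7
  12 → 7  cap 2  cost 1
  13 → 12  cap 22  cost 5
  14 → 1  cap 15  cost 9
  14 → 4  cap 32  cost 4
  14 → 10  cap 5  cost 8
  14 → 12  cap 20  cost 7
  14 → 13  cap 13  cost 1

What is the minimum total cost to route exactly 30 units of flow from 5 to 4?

shortest-cost path #1: 5→11→4 push 24 @ unit cost 18 (adds 432)
shortest-cost path #2: 5→3→2→0→4 push 6 @ unit cost 22 (adds 132)
total cost = 564

Minimum cost for 30 units: 564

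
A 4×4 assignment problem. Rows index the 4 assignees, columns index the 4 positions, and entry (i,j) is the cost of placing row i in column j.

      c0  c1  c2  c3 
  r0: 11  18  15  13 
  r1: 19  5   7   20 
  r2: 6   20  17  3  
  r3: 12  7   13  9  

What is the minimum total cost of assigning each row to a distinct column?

Minimum assignment cost: 28

optimal assignment: row0→col0 (cost 11), row1→col2 (cost 7), row2→col3 (cost 3), row3→col1 (cost 7)
total = 11 + 7 + 3 + 7 = 28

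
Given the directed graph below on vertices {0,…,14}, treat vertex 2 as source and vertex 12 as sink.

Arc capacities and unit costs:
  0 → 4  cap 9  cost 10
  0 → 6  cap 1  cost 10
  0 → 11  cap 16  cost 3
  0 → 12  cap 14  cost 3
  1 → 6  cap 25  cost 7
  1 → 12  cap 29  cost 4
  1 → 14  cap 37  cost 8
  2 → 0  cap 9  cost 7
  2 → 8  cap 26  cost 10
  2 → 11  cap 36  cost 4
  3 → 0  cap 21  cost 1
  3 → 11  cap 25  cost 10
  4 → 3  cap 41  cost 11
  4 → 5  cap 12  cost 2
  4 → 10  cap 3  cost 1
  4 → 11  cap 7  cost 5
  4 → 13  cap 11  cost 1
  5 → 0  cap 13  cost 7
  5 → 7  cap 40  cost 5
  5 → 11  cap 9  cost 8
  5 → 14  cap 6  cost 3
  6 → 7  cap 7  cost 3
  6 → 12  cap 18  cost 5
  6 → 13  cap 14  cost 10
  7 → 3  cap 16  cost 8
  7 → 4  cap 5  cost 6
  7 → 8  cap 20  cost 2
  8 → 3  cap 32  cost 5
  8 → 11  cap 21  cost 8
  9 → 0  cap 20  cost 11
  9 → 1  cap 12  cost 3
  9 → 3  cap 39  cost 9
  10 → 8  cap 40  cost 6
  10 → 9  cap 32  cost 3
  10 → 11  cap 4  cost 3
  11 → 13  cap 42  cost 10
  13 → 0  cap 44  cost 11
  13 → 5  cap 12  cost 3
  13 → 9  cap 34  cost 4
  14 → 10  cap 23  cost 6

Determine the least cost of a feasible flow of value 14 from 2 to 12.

Minimum cost for 14 units: 185

shortest-cost path #1: 2→0→12 push 9 @ unit cost 10 (adds 90)
shortest-cost path #2: 2→8→3→0→12 push 5 @ unit cost 19 (adds 95)
total cost = 185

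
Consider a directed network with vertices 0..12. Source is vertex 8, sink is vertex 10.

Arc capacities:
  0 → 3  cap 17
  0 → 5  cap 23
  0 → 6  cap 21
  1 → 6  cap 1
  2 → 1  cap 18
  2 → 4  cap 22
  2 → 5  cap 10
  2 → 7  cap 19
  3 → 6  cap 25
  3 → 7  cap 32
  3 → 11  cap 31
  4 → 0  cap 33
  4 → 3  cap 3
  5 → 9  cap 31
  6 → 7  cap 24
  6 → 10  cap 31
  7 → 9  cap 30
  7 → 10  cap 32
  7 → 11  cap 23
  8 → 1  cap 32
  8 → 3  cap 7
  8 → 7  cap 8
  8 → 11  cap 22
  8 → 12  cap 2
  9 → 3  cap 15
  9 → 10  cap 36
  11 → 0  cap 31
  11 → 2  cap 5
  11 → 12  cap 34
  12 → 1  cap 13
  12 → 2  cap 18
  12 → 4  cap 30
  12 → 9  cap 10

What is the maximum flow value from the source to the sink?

augment #1: 8→7→10 bottleneck 8, total now 8
augment #2: 8→1→6→10 bottleneck 1, total now 9
augment #3: 8→3→6→10 bottleneck 7, total now 16
augment #4: 8→12→9→10 bottleneck 2, total now 18
augment #5: 8→11→0→6→10 bottleneck 21, total now 39
augment #6: 8→11→2→7→10 bottleneck 1, total now 40

Maximum flow value: 40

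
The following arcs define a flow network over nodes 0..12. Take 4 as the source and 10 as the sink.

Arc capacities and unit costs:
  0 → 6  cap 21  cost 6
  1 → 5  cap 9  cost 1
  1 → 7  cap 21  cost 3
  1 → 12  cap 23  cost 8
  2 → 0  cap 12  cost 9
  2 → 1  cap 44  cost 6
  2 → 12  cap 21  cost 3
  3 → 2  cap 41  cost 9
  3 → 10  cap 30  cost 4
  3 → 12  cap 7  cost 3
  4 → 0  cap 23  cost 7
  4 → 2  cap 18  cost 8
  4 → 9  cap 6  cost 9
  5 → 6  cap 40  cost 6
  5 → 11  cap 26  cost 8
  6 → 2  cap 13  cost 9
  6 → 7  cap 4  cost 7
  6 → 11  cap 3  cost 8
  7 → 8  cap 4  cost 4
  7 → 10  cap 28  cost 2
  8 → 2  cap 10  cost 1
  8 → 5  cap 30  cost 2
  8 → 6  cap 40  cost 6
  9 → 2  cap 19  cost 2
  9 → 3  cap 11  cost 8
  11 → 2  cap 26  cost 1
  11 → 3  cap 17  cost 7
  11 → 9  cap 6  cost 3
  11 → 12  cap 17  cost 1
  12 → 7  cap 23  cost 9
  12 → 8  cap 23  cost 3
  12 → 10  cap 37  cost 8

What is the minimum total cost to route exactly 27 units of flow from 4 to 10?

shortest-cost path #1: 4→2→12→10 push 18 @ unit cost 19 (adds 342)
shortest-cost path #2: 4→9→3→10 push 6 @ unit cost 21 (adds 126)
shortest-cost path #3: 4→0→6→7→10 push 3 @ unit cost 22 (adds 66)
total cost = 534

Minimum cost for 27 units: 534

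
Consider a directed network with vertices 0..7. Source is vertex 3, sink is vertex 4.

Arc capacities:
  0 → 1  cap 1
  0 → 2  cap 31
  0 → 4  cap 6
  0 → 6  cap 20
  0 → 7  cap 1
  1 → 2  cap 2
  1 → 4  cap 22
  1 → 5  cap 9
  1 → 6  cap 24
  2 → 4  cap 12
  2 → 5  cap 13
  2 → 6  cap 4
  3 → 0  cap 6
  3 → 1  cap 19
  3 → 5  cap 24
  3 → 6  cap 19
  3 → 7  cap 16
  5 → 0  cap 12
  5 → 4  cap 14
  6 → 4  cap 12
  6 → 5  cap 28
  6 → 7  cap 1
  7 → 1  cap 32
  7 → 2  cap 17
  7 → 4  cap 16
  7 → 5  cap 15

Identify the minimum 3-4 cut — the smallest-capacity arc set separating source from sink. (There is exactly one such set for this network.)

augment #1: 3→0→4 push 6
augment #2: 3→1→4 push 19
augment #3: 3→5→4 push 14
augment #4: 3→6→4 push 12
augment #5: 3→7→4 push 16
augment #6: 3→5→0→1→4 push 1
augment #7: 3→5→0→2→4 push 9
augment #8: 3→6→7→1→4 push 1
augment #9: 3→6→5→0→2→4 push 2
max flow = 80; residual-reachable set from 3 gives S-side
cut edges (S→T): {(3,0), (3,1), (3,7), (5,0), (5,4), (6,4), (6,7)} total cap 80

Min-cut arcs: {(3,0), (3,1), (3,7), (5,0), (5,4), (6,4), (6,7)} (total capacity 80)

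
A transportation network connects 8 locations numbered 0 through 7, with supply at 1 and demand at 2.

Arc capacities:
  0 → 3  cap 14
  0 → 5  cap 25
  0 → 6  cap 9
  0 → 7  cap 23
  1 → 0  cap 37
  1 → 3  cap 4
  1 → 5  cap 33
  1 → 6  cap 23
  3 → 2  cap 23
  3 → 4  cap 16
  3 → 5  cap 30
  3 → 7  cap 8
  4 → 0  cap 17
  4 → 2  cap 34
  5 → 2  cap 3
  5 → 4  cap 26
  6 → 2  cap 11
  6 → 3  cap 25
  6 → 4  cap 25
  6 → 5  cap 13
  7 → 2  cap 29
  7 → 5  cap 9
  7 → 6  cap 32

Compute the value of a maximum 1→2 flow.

Maximum flow value: 93

augment #1: 1→3→2 bottleneck 4, total now 4
augment #2: 1→5→2 bottleneck 3, total now 7
augment #3: 1→6→2 bottleneck 11, total now 18
augment #4: 1→0→3→2 bottleneck 14, total now 32
augment #5: 1→0→7→2 bottleneck 23, total now 55
augment #6: 1→5→4→2 bottleneck 26, total now 81
augment #7: 1→6→3→2 bottleneck 5, total now 86
augment #8: 1→6→4→2 bottleneck 7, total now 93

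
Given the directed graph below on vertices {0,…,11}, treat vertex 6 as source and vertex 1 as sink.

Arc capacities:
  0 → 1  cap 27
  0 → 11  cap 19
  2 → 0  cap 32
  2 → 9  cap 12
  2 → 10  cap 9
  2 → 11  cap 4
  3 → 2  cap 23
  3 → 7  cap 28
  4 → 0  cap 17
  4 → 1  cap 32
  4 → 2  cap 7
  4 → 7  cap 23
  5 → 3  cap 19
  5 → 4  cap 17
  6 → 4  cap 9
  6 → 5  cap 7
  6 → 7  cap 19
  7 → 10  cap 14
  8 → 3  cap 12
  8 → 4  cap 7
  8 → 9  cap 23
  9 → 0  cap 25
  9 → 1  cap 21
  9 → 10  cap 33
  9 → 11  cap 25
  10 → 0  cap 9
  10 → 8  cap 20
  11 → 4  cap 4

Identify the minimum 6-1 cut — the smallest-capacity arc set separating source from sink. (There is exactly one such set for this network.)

augment #1: 6→4→1 push 9
augment #2: 6→5→4→1 push 7
augment #3: 6→7→10→0→1 push 9
augment #4: 6→7→10→8→4→1 push 5
max flow = 30; residual-reachable set from 6 gives S-side
cut edges (S→T): {(6,4), (6,5), (7,10)} total cap 30

Min-cut arcs: {(6,4), (6,5), (7,10)} (total capacity 30)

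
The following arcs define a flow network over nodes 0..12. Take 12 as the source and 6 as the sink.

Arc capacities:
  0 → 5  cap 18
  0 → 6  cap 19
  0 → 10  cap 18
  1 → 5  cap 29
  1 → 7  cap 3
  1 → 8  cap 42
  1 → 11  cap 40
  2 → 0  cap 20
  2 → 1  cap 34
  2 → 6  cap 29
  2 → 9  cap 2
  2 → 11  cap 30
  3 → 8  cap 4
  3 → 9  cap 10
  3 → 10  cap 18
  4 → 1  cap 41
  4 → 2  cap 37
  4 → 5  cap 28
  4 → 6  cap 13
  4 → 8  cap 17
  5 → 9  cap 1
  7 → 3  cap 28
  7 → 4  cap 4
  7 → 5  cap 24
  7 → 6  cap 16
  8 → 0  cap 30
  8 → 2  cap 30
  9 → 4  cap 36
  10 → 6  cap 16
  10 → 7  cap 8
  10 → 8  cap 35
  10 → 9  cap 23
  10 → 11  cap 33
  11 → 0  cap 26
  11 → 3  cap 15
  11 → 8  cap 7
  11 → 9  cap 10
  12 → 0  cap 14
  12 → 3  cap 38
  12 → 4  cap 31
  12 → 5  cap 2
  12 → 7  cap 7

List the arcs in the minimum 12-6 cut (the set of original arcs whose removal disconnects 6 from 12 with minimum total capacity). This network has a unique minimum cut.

Min-cut arcs: {(3,8), (3,9), (3,10), (5,9), (12,0), (12,4), (12,7)} (total capacity 85)

augment #1: 12→0→6 push 14
augment #2: 12→4→6 push 13
augment #3: 12→7→6 push 7
augment #4: 12→3→10→6 push 16
augment #5: 12→4→2→6 push 18
augment #6: 12→3→8→0→6 push 4
augment #7: 12→3→10→7→6 push 2
augment #8: 12→3→9→4→2→6 push 10
augment #9: 12→5→9→4→2→6 push 1
max flow = 85; residual-reachable set from 12 gives S-side
cut edges (S→T): {(3,8), (3,9), (3,10), (5,9), (12,0), (12,4), (12,7)} total cap 85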